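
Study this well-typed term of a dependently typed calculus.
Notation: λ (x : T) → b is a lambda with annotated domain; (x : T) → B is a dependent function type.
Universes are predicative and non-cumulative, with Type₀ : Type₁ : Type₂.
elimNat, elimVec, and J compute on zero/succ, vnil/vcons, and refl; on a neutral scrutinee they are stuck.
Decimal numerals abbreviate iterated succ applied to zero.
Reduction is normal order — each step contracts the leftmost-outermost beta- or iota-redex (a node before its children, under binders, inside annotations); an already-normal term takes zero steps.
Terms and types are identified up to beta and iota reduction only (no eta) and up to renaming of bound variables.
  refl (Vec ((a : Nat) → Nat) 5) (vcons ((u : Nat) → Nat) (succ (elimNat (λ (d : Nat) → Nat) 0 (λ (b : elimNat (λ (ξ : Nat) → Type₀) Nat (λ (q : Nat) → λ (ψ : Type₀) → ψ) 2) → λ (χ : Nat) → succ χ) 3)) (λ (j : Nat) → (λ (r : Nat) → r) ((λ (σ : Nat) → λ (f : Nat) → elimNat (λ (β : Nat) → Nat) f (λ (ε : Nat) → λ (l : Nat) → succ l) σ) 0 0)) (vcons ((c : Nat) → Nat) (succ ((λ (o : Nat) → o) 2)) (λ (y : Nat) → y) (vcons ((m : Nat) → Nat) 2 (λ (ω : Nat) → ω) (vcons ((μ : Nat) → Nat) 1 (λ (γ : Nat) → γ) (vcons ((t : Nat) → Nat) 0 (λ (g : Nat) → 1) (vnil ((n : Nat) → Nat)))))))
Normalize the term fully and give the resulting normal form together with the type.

resulting normal form:
  refl (Vec ((a : Nat) → Nat) 5) (vcons ((u : Nat) → Nat) 4 (λ (d : Nat) → 0) (vcons ((b : Nat) → Nat) 3 (λ (ξ : Nat) → ξ) (vcons ((q : Nat) → Nat) 2 (λ (ψ : Nat) → ψ) (vcons ((χ : Nat) → Nat) 1 (λ (j : Nat) → j) (vcons ((r : Nat) → Nat) 0 (λ (σ : Nat) → 1) (vnil ((f : Nat) → Nat)))))))
inferred type:
  Eq (Vec ((a : Nat) → Nat) 5) (vcons ((u : Nat) → Nat) 4 (λ (d : Nat) → 0) (vcons ((b : Nat) → Nat) 3 (λ (ξ : Nat) → ξ) (vcons ((q : Nat) → Nat) 2 (λ (ψ : Nat) → ψ) (vcons ((χ : Nat) → Nat) 1 (λ (j : Nat) → j) (vcons ((r : Nat) → Nat) 0 (λ (σ : Nat) → 1) (vnil ((f : Nat) → Nat))))))) (vcons ((β : Nat) → Nat) 4 (λ (ε : Nat) → 0) (vcons ((l : Nat) → Nat) 3 (λ (c : Nat) → c) (vcons ((o : Nat) → Nat) 2 (λ (y : Nat) → y) (vcons ((m : Nat) → Nat) 1 (λ (ω : Nat) → ω) (vcons ((μ : Nat) → Nat) 0 (λ (γ : Nat) → 1) (vnil ((t : Nat) → Nat)))))))


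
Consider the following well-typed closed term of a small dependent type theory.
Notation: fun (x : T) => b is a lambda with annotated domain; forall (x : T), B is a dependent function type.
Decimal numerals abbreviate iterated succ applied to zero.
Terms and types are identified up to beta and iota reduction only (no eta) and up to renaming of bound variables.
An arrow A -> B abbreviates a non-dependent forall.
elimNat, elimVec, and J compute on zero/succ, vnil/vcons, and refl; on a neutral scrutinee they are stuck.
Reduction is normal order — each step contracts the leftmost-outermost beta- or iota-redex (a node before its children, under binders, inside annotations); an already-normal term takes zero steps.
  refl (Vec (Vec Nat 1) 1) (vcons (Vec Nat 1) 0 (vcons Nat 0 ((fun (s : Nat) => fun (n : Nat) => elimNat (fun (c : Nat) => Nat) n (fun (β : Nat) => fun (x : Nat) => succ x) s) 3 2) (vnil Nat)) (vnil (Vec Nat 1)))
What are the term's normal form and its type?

reduced normal form:
  refl (Vec (Vec Nat 1) 1) (vcons (Vec Nat 1) 0 (vcons Nat 0 5 (vnil Nat)) (vnil (Vec Nat 1)))
inferred type:
  Eq (Vec (Vec Nat 1) 1) (vcons (Vec Nat 1) 0 (vcons Nat 0 5 (vnil Nat)) (vnil (Vec Nat 1))) (vcons (Vec Nat 1) 0 (vcons Nat 0 5 (vnil Nat)) (vnil (Vec Nat 1)))
observation: normalization takes exactly 12 steps under the normal-order strategy.


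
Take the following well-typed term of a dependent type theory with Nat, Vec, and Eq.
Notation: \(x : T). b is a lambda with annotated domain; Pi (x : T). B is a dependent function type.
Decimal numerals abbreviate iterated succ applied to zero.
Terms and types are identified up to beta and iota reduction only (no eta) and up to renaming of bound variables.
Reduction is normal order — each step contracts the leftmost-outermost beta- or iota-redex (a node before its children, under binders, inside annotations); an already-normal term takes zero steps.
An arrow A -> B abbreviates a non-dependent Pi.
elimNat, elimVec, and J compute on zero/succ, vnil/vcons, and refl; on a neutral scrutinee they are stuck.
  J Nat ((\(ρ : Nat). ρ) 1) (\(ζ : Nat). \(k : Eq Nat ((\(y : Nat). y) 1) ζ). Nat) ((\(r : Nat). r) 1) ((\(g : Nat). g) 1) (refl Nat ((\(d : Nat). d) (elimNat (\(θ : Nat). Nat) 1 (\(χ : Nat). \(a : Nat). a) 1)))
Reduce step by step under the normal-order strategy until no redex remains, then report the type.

normal-order reduction sequence:
  J Nat ((\(ρ : Nat). ρ) 1) (\(ζ : Nat). \(k : Eq Nat ((\(y : Nat). y) 1) ζ). Nat) ((\(r : Nat). r) 1) ((\(g : Nat). g) 1) (refl Nat ((\(d : Nat). d) (elimNat (\(θ : Nat). Nat) 1 (\(χ : Nat). \(a : Nat). a) 1)))
  ~> (\(ρ : Nat). ρ) 1
  ~> 1
the term's type:
  Nat


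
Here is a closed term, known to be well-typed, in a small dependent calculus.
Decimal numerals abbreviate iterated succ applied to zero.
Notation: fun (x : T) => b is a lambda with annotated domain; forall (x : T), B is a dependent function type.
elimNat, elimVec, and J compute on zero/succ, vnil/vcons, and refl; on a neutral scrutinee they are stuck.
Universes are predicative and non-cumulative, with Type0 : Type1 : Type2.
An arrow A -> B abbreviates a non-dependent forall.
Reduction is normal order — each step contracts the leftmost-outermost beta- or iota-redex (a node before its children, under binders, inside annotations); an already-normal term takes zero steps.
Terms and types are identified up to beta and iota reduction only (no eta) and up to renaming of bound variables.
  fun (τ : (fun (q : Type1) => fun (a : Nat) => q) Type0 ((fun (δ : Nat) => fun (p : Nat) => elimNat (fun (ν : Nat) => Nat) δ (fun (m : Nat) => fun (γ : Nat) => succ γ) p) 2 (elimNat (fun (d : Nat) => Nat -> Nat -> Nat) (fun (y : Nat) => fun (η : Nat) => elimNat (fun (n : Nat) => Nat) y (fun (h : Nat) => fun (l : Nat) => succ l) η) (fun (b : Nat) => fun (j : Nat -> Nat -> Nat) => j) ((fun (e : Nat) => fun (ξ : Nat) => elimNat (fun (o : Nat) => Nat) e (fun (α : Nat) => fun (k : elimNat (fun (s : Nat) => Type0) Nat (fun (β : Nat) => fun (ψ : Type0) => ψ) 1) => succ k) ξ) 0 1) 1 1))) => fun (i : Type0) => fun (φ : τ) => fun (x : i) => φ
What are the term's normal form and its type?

normal form:
  fun (τ : Type0) => fun (q : Type0) => fun (a : τ) => fun (δ : q) => a
inferred type:
  forall (τ : Type0), forall (q : Type0), τ -> q -> τ
observation: the term reaches its normal form after 2 normal-order steps.


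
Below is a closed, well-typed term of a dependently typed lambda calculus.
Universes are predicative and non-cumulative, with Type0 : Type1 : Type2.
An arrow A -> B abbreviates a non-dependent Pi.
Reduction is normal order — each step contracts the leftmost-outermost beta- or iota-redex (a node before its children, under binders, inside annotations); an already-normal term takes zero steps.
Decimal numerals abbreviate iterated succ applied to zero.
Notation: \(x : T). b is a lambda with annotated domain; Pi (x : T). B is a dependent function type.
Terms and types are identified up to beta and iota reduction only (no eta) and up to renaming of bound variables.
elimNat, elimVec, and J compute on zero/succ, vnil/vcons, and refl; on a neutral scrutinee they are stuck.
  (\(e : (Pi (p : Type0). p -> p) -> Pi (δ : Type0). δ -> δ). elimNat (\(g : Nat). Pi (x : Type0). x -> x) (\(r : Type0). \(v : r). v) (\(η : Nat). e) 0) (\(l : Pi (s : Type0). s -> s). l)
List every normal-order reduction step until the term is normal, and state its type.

normal-order reduction sequence:
  (\(e : (Pi (p : Type0). p -> p) -> Pi (δ : Type0). δ -> δ). elimNat (\(g : Nat). Pi (x : Type0). x -> x) (\(r : Type0). \(v : r). v) (\(η : Nat). e) 0) (\(l : Pi (s : Type0). s -> s). l)
  ~> elimNat (\(e : Nat). Pi (p : Type0). p -> p) (\(δ : Type0). \(g : δ). g) (\(x : Nat). \(r : Pi (v : Type0). v -> v). r) 0
  ~> \(e : Type0). \(p : e). p
type:
  Pi (e : Type0). e -> e


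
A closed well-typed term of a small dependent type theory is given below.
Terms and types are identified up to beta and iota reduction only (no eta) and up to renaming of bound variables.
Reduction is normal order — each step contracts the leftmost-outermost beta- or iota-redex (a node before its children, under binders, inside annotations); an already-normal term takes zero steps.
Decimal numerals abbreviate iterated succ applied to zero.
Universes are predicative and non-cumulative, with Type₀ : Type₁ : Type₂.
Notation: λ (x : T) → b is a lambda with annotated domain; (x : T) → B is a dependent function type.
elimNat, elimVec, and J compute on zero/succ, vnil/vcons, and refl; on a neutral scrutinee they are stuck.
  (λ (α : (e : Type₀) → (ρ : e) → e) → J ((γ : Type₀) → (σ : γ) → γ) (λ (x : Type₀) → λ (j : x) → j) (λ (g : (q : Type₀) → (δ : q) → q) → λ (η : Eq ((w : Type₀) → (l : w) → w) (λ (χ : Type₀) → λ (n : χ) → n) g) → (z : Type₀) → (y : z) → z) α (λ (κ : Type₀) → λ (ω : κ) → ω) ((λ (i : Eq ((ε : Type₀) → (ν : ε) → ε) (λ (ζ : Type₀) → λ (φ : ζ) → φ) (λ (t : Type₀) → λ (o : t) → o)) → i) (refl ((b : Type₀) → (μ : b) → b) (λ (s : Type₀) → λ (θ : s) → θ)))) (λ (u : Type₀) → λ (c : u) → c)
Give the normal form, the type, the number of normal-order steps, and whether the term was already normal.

reduced normal form:
  λ (α : Type₀) → λ (e : α) → e
the term's type:
  (α : Type₀) → (e : α) → α
steps to reach normal form (normal order): 3
started in normal form: no
first contracted redex: a beta-redex


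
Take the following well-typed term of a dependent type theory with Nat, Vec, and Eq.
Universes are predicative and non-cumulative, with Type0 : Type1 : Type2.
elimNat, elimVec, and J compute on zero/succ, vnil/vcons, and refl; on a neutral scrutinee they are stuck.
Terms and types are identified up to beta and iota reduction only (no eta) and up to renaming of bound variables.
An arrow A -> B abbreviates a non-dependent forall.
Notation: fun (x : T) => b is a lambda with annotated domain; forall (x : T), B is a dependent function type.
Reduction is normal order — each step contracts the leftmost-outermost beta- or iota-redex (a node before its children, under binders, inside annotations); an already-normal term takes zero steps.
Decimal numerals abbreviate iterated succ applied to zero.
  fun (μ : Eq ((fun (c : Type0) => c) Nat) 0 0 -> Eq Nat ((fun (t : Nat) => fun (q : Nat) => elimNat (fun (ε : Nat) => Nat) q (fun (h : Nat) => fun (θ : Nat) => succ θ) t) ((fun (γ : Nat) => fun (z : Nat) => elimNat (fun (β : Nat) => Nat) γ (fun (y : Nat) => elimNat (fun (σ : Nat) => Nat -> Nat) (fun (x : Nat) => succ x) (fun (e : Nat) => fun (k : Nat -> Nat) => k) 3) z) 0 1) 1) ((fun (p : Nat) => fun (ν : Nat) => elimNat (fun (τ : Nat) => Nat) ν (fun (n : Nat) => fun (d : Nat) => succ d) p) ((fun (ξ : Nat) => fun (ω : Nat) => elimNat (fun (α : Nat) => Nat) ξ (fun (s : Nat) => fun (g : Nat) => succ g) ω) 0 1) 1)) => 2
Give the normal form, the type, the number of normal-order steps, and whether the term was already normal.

normal form:
  fun (μ : Eq Nat 0 0 -> Eq Nat 2 2) => 2
the term's type:
  (Eq Nat 0 0 -> Eq Nat 2 2) -> Nat
steps to reach normal form (normal order): 35
term was already normal: no
first contracted redex: a beta-redex


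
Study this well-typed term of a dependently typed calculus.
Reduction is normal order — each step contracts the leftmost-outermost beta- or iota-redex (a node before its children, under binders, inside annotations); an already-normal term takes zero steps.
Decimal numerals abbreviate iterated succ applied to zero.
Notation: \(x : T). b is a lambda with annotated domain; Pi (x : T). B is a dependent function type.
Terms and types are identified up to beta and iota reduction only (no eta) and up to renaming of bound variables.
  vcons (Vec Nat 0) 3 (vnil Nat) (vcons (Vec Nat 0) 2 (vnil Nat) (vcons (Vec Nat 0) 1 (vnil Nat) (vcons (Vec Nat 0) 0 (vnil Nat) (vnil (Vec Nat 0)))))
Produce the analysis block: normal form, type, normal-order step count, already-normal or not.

reduced normal form:
  vcons (Vec Nat 0) 3 (vnil Nat) (vcons (Vec Nat 0) 2 (vnil Nat) (vcons (Vec Nat 0) 1 (vnil Nat) (vcons (Vec Nat 0) 0 (vnil Nat) (vnil (Vec Nat 0)))))
type:
  Vec (Vec Nat 0) 4
normal-order step count: 0
started in normal form: yes


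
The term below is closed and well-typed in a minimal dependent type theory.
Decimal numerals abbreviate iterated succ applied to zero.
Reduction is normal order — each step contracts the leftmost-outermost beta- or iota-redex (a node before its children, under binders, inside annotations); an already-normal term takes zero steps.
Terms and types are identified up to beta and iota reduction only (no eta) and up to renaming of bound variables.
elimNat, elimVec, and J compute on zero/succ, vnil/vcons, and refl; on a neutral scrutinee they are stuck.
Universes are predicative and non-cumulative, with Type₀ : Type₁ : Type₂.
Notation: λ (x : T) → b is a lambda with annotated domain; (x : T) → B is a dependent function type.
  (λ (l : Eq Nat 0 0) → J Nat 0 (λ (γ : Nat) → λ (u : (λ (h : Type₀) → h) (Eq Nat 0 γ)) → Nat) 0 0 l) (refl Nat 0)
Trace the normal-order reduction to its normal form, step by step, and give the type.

reduction (normal order):
  (λ (l : Eq Nat 0 0) → J Nat 0 (λ (γ : Nat) → λ (u : (λ (h : Type₀) → h) (Eq Nat 0 γ)) → Nat) 0 0 l) (refl Nat 0)
  ~> J Nat 0 (λ (l : Nat) → λ (γ : (λ (u : Type₀) → u) (Eq Nat 0 l)) → Nat) 0 0 (refl Nat 0)
  ~> 0
inferred type:
  Nat


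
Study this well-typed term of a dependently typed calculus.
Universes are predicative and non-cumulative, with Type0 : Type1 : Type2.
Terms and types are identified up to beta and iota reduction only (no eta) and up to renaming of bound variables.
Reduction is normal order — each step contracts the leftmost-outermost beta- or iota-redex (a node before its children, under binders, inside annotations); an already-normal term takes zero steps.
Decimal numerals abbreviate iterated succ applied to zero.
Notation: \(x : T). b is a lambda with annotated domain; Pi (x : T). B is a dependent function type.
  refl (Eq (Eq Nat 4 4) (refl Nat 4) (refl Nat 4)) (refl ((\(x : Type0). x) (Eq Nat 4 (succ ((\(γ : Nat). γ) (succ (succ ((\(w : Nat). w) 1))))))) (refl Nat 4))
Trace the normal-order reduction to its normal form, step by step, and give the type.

normal-order reduction sequence:
  refl (Eq (Eq Nat 4 4) (refl Nat 4) (refl Nat 4)) (refl ((\(x : Type0). x) (Eq Nat 4 (succ ((\(γ : Nat). γ) (succ (succ ((\(w : Nat). w) 1))))))) (refl Nat 4))
  ~> refl (Eq (Eq Nat 4 4) (refl Nat 4) (refl Nat 4)) (refl (Eq Nat 4 (succ ((\(x : Nat). x) (succ (succ ((\(γ : Nat). γ) 1)))))) (refl Nat 4))
  ~> refl (Eq (Eq Nat 4 4) (refl Nat 4) (refl Nat 4)) (refl (Eq Nat 4 (succ (succ (succ ((\(x : Nat). x) 1))))) (refl Nat 4))
  ~> refl (Eq (Eq Nat 4 4) (refl Nat 4) (refl Nat 4)) (refl (Eq Nat 4 4) (refl Nat 4))
the term's type:
  Eq (Eq (Eq Nat 4 4) (refl Nat 4) (refl Nat 4)) (refl (Eq Nat 4 4) (refl Nat 4)) (refl (Eq Nat 4 4) (refl Nat 4))


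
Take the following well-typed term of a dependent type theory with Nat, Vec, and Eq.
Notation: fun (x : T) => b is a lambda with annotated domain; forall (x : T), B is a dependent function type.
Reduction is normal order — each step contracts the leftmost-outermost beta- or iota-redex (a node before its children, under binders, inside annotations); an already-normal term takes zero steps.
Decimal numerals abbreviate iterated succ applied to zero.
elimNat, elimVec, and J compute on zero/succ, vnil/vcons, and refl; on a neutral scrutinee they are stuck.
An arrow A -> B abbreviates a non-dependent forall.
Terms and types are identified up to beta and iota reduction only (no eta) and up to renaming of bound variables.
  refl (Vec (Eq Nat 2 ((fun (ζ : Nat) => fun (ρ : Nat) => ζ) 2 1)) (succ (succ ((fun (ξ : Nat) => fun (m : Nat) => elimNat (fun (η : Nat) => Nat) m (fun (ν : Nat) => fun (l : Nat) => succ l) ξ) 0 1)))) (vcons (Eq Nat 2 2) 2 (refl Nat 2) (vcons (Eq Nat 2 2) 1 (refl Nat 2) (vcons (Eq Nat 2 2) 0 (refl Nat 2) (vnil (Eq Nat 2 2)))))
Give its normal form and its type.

normal form:
  refl (Vec (Eq Nat 2 2) 3) (vcons (Eq Nat 2 2) 2 (refl Nat 2) (vcons (Eq Nat 2 2) 1 (refl Nat 2) (vcons (Eq Nat 2 2) 0 (refl Nat 2) (vnil (Eq Nat 2 2)))))
type:
  Eq (Vec (Eq Nat 2 2) 3) (vcons (Eq Nat 2 2) 2 (refl Nat 2) (vcons (Eq Nat 2 2) 1 (refl Nat 2) (vcons (Eq Nat 2 2) 0 (refl Nat 2) (vnil (Eq Nat 2 2))))) (vcons (Eq Nat 2 2) 2 (refl Nat 2) (vcons (Eq Nat 2 2) 1 (refl Nat 2) (vcons (Eq Nat 2 2) 0 (refl Nat 2) (vnil (Eq Nat 2 2)))))
observation: 5 normal-order steps normalize the term, beginning with a beta-redex.


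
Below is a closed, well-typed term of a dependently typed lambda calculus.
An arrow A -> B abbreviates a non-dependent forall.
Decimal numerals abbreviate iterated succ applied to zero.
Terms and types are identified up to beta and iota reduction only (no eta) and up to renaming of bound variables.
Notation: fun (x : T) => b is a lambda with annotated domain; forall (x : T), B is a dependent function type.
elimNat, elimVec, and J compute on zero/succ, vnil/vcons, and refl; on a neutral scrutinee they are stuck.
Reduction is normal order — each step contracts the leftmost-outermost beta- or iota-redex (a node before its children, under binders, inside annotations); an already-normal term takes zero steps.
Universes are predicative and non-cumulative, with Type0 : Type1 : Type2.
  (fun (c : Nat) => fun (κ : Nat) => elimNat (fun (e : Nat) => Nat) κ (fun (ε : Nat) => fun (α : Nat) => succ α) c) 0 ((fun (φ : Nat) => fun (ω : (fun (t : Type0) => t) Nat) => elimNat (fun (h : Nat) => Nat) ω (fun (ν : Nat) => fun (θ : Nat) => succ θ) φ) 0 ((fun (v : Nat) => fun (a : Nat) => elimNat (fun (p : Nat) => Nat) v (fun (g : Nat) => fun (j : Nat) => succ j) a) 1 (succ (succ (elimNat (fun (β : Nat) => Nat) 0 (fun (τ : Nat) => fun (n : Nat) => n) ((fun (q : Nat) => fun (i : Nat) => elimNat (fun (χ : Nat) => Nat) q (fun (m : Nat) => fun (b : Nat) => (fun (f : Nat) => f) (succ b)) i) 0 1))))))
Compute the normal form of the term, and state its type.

reduced normal form:
  3
the term's type:
  Nat


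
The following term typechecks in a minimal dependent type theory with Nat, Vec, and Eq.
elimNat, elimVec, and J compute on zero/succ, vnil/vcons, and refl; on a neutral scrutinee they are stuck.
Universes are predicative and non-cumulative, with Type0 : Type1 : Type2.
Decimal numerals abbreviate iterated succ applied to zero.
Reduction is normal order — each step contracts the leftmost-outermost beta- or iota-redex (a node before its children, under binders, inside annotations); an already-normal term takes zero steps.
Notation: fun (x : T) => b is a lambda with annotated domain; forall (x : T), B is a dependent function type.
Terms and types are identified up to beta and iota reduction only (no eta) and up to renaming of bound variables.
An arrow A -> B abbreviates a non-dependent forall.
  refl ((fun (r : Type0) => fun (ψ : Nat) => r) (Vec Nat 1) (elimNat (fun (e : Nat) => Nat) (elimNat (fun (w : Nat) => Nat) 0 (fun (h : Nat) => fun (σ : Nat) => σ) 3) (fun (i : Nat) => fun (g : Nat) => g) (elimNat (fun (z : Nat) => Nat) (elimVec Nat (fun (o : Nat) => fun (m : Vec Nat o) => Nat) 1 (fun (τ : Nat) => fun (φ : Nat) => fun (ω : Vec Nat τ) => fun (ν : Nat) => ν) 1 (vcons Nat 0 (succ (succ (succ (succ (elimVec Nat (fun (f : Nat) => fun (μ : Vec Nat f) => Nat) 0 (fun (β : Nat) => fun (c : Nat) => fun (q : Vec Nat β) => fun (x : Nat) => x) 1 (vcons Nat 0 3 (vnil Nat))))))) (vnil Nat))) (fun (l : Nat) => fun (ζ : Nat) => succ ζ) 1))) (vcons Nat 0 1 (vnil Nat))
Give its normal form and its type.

reduced normal form:
  refl (Vec Nat 1) (vcons Nat 0 1 (vnil Nat))
the term's type:
  Eq (Vec Nat 1) (vcons Nat 0 1 (vnil Nat)) (vcons Nat 0 1 (vnil Nat))


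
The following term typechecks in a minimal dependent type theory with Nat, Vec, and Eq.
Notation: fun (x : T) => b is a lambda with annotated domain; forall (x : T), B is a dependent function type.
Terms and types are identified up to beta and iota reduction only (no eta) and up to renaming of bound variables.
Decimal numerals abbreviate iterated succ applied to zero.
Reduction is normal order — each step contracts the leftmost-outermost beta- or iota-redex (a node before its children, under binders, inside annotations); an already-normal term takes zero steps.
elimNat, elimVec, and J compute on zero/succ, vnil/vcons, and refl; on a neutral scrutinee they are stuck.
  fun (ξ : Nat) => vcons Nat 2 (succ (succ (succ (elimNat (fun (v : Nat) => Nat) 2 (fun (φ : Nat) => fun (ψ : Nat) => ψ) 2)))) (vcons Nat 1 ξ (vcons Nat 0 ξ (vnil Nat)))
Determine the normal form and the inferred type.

reduced normal form:
  fun (ξ : Nat) => vcons Nat 2 5 (vcons Nat 1 ξ (vcons Nat 0 ξ (vnil Nat)))
type:
  forall (ξ : Nat), Vec Nat 3
observation: 7 normal-order steps normalize the term, beginning with an elimNat iota-redex.


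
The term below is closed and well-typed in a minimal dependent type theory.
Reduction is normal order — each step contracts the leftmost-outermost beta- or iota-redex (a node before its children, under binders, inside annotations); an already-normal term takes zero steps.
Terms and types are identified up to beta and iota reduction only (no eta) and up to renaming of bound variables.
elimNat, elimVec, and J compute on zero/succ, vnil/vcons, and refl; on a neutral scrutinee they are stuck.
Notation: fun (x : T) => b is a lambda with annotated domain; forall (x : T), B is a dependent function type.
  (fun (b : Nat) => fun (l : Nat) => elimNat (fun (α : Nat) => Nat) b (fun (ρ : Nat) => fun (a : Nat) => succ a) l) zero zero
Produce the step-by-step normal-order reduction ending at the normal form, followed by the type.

normal-order reduction:
  (fun (b : Nat) => fun (l : Nat) => elimNat (fun (α : Nat) => Nat) b (fun (ρ : Nat) => fun (a : Nat) => succ a) l) zero zero
  ~> (fun (b : Nat) => elimNat (fun (l : Nat) => Nat) zero (fun (α : Nat) => fun (ρ : Nat) => succ ρ) b) zero
  ~> elimNat (fun (b : Nat) => Nat) zero (fun (l : Nat) => fun (α : Nat) => succ α) zero
  ~> zero
type:
  Nat


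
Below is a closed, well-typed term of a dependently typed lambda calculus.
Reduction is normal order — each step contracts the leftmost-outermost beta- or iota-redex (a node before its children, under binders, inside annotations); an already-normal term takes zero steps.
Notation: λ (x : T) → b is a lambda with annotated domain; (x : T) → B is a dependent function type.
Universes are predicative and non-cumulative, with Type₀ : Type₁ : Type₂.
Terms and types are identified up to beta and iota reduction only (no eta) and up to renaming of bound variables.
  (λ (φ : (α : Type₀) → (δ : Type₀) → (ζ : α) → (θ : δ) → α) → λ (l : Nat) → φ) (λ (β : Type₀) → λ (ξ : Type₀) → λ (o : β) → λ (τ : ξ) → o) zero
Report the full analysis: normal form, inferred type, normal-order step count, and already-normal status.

resulting normal form:
  λ (φ : Type₀) → λ (α : Type₀) → λ (δ : φ) → λ (ζ : α) → δ
the term's type:
  (φ : Type₀) → (α : Type₀) → (δ : φ) → (ζ : α) → φ
reduction steps (normal order): 2
started in normal form: no
first redex: a beta-redex


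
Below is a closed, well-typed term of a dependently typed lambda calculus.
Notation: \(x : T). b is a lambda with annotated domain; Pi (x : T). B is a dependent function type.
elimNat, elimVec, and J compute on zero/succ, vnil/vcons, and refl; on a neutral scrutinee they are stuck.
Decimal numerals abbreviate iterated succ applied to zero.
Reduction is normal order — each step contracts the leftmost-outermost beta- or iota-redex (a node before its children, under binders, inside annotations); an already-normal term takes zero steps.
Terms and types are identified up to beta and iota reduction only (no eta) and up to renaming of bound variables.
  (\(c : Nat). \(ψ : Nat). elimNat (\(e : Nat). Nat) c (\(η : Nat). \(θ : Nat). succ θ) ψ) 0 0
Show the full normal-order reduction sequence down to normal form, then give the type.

normal-order reduction sequence:
  (\(c : Nat). \(ψ : Nat). elimNat (\(e : Nat). Nat) c (\(η : Nat). \(θ : Nat). succ θ) ψ) 0 0
  ~> (\(c : Nat). elimNat (\(ψ : Nat). Nat) 0 (\(e : Nat). \(η : Nat). succ η) c) 0
  ~> elimNat (\(c : Nat). Nat) 0 (\(ψ : Nat). \(e : Nat). succ e) 0
  ~> 0
type:
  Nat


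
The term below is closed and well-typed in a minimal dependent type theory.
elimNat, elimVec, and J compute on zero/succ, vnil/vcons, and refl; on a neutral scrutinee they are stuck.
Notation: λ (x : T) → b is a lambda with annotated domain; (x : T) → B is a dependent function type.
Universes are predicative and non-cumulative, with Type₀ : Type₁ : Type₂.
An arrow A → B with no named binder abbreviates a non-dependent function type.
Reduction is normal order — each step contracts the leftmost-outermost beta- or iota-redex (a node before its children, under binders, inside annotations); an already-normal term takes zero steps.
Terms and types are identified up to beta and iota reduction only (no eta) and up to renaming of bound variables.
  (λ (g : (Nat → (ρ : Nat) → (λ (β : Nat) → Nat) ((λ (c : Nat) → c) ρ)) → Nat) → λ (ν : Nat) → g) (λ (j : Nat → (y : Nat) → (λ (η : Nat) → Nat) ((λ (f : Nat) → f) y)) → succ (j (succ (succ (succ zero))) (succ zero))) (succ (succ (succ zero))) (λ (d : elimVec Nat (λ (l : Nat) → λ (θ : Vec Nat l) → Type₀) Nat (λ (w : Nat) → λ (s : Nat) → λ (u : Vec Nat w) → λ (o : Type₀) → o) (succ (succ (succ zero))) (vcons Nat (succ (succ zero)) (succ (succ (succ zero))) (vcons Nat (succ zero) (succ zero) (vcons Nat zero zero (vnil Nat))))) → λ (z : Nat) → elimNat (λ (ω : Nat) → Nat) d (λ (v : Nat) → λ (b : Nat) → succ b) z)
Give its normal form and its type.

normal form:
  succ (succ (succ (succ (succ zero))))
inferred type:
  Nat


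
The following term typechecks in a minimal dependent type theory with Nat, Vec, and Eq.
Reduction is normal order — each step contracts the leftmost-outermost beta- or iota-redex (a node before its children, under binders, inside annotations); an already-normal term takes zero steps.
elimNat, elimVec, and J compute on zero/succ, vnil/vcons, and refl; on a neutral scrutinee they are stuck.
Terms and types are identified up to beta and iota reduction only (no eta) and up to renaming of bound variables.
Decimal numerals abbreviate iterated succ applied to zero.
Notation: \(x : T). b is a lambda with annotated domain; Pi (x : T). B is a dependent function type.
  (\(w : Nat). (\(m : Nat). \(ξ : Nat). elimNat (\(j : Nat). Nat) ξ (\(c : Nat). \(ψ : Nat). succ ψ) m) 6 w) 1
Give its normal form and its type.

reduced normal form:
  7
the term's type:
  Nat


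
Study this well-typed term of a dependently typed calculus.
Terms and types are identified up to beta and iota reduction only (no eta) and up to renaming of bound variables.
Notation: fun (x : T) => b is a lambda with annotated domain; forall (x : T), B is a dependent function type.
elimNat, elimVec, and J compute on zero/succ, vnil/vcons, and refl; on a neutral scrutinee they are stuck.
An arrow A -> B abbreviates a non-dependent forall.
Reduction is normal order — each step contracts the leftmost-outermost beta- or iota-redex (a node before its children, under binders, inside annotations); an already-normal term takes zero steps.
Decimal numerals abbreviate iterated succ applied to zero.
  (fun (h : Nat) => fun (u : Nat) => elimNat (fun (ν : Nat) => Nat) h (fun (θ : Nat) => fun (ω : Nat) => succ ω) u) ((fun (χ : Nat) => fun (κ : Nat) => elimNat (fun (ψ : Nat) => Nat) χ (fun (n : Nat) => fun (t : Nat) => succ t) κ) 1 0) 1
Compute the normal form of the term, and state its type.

resulting normal form:
  2
type:
  Nat
observation: reduction starts at a beta-redex, and 9 normal-order steps reach the normal form.


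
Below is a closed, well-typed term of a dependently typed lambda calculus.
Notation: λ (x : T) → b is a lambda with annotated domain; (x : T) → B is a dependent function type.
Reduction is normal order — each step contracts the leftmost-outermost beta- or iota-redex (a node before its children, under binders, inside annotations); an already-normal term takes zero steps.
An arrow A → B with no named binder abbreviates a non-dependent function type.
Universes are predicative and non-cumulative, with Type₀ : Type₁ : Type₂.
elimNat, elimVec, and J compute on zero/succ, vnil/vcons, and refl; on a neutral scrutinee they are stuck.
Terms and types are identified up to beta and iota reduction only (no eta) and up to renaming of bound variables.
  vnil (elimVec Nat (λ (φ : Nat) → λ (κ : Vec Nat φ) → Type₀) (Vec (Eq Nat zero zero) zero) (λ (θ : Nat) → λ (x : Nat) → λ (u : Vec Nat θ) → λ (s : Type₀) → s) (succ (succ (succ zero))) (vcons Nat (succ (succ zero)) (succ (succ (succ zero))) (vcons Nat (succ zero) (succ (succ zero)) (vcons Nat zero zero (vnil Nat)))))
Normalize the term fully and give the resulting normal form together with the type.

reduced normal form:
  vnil (Vec (Eq Nat zero zero) zero)
the term's type:
  Vec (Vec (Eq Nat zero zero) zero) zero
observation: 16 normal-order steps normalize the term, beginning with an elimVec iota-redex.


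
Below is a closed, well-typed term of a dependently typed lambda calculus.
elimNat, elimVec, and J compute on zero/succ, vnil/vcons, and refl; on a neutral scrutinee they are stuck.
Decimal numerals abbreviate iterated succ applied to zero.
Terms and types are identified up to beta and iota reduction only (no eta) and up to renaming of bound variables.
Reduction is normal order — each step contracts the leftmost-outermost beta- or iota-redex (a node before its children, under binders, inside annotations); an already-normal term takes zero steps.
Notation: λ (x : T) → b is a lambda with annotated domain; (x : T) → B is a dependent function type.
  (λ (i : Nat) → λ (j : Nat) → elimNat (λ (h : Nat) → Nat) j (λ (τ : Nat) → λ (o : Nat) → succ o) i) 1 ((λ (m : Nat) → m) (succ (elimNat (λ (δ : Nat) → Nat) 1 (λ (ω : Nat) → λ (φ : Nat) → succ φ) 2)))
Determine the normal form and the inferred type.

normal form:
  5
type:
  Nat


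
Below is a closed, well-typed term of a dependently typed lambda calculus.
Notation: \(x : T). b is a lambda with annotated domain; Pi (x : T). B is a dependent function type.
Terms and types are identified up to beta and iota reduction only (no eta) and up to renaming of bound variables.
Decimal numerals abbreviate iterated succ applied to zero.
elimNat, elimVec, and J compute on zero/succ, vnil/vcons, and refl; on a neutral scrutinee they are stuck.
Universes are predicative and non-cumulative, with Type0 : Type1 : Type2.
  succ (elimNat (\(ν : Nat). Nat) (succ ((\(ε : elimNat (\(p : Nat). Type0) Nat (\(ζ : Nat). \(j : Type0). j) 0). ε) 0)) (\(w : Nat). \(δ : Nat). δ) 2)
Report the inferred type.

the term's type:
  Nat


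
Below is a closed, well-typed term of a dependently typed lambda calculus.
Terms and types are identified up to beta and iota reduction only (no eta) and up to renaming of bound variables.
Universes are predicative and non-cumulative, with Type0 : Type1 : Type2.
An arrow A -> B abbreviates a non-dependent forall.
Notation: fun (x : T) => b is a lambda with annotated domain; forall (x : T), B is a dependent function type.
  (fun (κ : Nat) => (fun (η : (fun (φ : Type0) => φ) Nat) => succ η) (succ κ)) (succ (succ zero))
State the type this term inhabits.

inferred type:
  Nat


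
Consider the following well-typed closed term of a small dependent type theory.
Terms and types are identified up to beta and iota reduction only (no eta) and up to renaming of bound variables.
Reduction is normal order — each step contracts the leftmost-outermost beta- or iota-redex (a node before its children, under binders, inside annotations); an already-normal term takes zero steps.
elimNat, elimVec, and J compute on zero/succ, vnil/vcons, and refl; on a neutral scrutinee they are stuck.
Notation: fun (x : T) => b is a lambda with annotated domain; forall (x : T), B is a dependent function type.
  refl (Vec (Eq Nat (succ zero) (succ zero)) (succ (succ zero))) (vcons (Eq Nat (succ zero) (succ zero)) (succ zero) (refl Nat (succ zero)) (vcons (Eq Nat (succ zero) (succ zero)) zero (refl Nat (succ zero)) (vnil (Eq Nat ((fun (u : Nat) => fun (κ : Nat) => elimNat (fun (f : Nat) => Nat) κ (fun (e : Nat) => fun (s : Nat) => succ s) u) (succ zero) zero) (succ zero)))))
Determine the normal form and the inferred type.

resulting normal form:
  refl (Vec (Eq Nat (succ zero) (succ zero)) (succ (succ zero))) (vcons (Eq Nat (succ zero) (succ zero)) (succ zero) (refl Nat (succ zero)) (vcons (Eq Nat (succ zero) (succ zero)) zero (refl Nat (succ zero)) (vnil (Eq Nat (succ zero) (succ zero)))))
the term's type:
  Eq (Vec (Eq Nat (succ zero) (succ zero)) (succ (succ zero))) (vcons (Eq Nat (succ zero) (succ zero)) (succ zero) (refl Nat (succ zero)) (vcons (Eq Nat (succ zero) (succ zero)) zero (refl Nat (succ zero)) (vnil (Eq Nat (succ zero) (succ zero))))) (vcons (Eq Nat (succ zero) (succ zero)) (succ zero) (refl Nat (succ zero)) (vcons (Eq Nat (succ zero) (succ zero)) zero (refl Nat (succ zero)) (vnil (Eq Nat (succ zero) (succ zero)))))
observation: reduction starts at a beta-redex, and 6 normal-order steps reach the normal form.


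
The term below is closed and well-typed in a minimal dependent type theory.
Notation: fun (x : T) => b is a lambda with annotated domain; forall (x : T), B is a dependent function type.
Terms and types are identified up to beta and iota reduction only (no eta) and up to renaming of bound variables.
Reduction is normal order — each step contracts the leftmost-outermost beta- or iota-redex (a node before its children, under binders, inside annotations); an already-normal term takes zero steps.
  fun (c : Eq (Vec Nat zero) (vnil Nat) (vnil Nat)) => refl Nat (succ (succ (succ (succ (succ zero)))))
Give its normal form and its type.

resulting normal form:
  fun (c : Eq (Vec Nat zero) (vnil Nat) (vnil Nat)) => refl Nat (succ (succ (succ (succ (succ zero)))))
the term's type:
  forall (c : Eq (Vec Nat zero) (vnil Nat) (vnil Nat)), Eq Nat (succ (succ (succ (succ (succ zero))))) (succ (succ (succ (succ (succ zero)))))
observation: no redex remains anywhere in the term; it is its own normal form.


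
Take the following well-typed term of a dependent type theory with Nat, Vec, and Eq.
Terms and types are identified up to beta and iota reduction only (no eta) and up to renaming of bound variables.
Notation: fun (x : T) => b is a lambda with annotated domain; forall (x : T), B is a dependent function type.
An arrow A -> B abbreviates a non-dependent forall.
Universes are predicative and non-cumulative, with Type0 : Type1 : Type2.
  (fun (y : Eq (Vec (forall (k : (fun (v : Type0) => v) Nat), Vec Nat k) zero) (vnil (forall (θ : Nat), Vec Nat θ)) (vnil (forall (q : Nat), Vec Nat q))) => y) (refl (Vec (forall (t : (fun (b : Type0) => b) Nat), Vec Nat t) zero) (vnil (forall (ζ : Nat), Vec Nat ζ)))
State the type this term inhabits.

the term's type:
  Eq (Vec (forall (y : Nat), Vec Nat y) zero) (vnil (forall (k : Nat), Vec Nat k)) (vnil (forall (v : Nat), Vec Nat v))


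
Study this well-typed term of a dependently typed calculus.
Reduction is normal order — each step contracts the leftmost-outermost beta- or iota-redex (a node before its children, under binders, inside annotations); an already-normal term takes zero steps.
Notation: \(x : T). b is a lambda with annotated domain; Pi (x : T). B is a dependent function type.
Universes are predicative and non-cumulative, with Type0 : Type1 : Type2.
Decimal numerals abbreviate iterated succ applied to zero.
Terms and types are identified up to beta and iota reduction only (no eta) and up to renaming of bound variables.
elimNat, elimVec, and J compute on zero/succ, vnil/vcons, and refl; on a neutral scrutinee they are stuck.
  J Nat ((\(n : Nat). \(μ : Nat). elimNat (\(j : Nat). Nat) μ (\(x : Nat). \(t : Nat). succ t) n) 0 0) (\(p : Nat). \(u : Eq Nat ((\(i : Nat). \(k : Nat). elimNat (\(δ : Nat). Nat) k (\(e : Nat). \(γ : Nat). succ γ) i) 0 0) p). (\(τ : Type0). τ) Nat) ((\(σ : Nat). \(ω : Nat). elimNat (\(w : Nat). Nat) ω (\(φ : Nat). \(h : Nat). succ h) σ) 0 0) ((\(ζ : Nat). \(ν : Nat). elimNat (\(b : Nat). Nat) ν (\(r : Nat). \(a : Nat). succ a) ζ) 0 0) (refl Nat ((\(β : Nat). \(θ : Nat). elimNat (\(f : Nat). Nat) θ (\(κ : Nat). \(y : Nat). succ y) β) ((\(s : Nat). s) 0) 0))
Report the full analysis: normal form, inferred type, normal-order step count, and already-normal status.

normal form:
  0
the term's type:
  Nat
reduction steps (normal order): 4
term was already normal: no
first redex: a J iota-redex


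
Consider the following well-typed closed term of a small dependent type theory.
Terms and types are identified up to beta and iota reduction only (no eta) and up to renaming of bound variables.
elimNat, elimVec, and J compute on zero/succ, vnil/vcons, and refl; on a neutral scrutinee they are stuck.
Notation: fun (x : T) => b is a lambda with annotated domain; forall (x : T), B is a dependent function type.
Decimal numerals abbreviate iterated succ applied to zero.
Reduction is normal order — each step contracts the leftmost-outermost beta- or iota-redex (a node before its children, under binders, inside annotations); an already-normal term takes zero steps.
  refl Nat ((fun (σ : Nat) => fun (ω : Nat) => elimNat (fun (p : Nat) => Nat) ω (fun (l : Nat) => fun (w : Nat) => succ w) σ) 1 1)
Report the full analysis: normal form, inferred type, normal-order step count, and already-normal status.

normal form:
  refl Nat 2
the term's type:
  Eq Nat 2 2
normal-order step count: 6
started in normal form: no
first contracted redex: a beta-redex


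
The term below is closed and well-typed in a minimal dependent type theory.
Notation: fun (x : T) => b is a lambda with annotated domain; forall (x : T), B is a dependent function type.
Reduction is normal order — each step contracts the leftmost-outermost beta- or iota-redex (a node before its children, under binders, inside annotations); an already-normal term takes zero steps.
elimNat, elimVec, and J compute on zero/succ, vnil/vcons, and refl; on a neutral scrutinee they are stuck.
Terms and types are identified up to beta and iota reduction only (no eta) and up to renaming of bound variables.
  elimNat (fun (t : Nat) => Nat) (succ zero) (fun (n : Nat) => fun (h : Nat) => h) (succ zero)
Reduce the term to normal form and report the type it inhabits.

normal form:
  succ zero
the term's type:
  Nat


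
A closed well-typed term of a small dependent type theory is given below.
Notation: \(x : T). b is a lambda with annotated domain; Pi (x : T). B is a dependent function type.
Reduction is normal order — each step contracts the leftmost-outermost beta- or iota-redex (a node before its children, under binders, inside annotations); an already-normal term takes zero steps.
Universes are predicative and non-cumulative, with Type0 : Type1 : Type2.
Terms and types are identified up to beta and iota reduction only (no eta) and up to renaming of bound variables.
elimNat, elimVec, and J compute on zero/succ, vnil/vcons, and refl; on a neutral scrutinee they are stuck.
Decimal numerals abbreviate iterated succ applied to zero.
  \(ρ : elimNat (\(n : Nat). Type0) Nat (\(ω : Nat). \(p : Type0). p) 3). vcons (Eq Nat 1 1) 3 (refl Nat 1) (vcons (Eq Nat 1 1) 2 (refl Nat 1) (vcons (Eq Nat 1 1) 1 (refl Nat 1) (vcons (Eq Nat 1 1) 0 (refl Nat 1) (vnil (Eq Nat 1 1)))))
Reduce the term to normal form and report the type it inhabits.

resulting normal form:
  \(ρ : Nat). vcons (Eq Nat 1 1) 3 (refl Nat 1) (vcons (Eq Nat 1 1) 2 (refl Nat 1) (vcons (Eq Nat 1 1) 1 (refl Nat 1) (vcons (Eq Nat 1 1) 0 (refl Nat 1) (vnil (Eq Nat 1 1)))))
the term's type:
  Pi (ρ : Nat). Vec (Eq Nat 1 1) 4
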